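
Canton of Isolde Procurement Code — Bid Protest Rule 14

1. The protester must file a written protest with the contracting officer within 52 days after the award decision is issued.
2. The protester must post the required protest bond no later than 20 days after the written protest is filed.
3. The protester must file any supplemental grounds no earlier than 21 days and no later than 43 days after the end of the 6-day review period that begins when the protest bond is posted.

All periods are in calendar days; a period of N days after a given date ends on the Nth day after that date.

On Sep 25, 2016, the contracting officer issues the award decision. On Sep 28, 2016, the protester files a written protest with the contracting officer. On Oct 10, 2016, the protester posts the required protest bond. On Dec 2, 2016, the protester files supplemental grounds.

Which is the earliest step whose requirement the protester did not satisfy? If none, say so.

Step 3

(1) due by Sep 25, 2016 + 52 days = Nov 16, 2016; completed Sep 28, 2016, before the deadline.
(2) due by Sep 28, 2016 + 20 days = Oct 18, 2016; done Oct 10, 2016 — timely.
(3) the permitted window runs from Oct 16, 2016 + 21 = Nov 6, 2016 to Oct 16, 2016 + 43 = Nov 28, 2016; Dec 2, 2016 is 4 days past the end of the window.
No need to go further; step 3 was not satisfied.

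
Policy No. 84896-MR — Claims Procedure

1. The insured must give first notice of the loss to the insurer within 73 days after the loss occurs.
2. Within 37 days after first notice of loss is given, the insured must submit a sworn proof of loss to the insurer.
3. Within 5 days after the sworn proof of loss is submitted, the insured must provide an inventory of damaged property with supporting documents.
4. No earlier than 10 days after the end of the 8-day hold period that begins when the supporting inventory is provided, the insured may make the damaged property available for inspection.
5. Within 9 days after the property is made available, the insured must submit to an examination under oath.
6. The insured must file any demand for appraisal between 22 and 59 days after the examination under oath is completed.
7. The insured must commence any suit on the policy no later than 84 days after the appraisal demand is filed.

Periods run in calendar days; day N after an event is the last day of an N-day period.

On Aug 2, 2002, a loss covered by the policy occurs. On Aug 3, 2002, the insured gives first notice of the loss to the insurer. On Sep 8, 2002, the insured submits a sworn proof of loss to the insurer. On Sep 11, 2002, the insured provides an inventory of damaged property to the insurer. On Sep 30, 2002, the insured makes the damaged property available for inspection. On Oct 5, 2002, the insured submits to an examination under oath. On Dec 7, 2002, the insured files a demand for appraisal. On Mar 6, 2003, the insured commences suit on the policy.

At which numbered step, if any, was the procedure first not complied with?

Step 6

Step 1 — counting 73 days from Aug 2, 2002 (when the loss occurs) gives a deadline of Oct 14, 2002; completed Aug 3, 2002, before the deadline.
Step 2 — counting 37 days from Aug 3, 2002 (when first notice of loss is given) gives a deadline of Sep 9, 2002; Sep 8, 2002 is within that limit.
Step 3 — counting 5 days from Sep 8, 2002 (when the sworn proof of loss is submitted) gives a deadline of Sep 13, 2002; done Sep 11, 2002 — timely.
Step 4 — must wait 10 days from Sep 19, 2002 (end of the 8-day hold period, which began when the supporting inventory is provided on Sep 11, 2002), so not before Sep 29, 2002; done Sep 30, 2002 — permitted.
Step 5 — counting 9 days from Sep 30, 2002 (when the property is made available) gives a deadline of Oct 9, 2002; done Oct 5, 2002 — timely.
Step 6 — 22 and 59 days from Oct 5, 2002 (when the examination under oath is completed) are Oct 27, 2002 and Dec 3, 2002 respectively; Dec 7, 2002 is 4 days past the end of the window.
The analysis stops there.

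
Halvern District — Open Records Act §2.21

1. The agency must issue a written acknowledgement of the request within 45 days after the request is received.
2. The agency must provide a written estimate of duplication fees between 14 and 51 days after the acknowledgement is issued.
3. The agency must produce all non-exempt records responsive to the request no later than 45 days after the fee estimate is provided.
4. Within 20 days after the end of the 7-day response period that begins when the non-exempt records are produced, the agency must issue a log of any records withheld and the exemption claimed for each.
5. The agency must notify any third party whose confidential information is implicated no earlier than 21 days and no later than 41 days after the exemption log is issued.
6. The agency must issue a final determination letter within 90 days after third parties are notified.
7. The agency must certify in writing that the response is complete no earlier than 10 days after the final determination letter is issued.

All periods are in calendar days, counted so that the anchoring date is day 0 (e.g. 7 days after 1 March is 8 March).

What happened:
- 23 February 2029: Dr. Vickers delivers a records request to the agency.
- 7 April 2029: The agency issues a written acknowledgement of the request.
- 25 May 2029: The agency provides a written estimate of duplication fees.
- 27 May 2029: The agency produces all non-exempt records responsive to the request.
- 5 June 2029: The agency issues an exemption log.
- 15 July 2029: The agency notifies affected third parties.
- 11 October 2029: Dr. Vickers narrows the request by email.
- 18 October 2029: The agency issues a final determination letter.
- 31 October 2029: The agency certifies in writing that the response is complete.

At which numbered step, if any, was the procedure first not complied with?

(1) due by 23 February 2029 + 45 days = 9 April 2029; done 7 April 2029 — timely.
(2) the permitted window runs from 7 April 2029 + 14 = 21 April 2029 to 7 April 2029 + 51 = 28 May 2029; 25 May 2029 falls inside that range.
(3) due by 25 May 2029 + 45 days = 9 July 2029; 27 May 2029 is within that limit.
(4) due by 3 June 2029 + 20 days = 23 June 2029; 5 June 2029 is within that limit.
(5) the permitted window runs from 5 June 2029 + 21 = 26 June 2029 to 5 June 2029 + 41 = 16 July 2029; done 15 July 2029 — within the window.
(6) due by 15 July 2029 + 90 days = 13 October 2029; not done until 18 October 2029, 5 days after the deadline.

Step 6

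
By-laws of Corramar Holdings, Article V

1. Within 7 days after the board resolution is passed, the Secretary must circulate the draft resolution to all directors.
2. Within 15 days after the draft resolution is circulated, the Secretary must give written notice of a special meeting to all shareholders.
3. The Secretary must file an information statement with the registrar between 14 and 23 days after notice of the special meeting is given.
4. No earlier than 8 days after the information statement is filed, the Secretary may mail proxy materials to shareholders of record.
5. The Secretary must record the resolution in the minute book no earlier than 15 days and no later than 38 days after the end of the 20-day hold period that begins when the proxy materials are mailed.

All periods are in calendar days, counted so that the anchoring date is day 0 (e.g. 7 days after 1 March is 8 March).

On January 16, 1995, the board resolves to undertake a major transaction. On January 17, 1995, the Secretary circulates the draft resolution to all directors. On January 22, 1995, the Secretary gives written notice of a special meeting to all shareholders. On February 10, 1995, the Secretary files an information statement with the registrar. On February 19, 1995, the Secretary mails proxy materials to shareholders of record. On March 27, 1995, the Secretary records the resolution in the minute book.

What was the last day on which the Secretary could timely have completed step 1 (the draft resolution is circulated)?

Step 1 runs from January 16, 1995, when the board resolution is passed. 7 days after January 16, 1995 is January 23, 1995.

January 23, 1995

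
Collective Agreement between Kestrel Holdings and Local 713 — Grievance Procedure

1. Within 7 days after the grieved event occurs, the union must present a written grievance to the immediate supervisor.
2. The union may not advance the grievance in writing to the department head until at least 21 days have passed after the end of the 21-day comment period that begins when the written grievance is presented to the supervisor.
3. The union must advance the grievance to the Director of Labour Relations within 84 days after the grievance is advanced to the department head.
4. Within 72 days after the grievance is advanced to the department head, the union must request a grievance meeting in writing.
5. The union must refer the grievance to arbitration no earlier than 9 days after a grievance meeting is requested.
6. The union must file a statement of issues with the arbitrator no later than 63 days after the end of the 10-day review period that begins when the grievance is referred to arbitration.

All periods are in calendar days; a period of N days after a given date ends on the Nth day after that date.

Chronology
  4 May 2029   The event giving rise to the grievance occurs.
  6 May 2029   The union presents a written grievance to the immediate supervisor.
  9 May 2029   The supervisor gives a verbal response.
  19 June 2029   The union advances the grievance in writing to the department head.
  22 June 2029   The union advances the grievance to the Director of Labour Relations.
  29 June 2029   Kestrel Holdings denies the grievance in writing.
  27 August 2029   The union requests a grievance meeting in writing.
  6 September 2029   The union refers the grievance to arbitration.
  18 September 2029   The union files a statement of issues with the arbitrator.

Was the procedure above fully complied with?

Yes

Step 1 — counting 7 days from 4 May 2029 (when the grieved event occurs) gives a deadline of 11 May 2029; completed 6 May 2029, before the deadline.
Step 2 — must wait 21 days from 27 May 2029 (end of the 21-day comment period, which began when the written grievance is presented to the supervisor on 6 May 2029), so not before 17 June 2029; done 19 June 2029, after the minimum wait.
Step 3 — counting 84 days from 19 June 2029 (when the grievance is advanced to the department head) gives a deadline of 11 September 2029; completed 22 June 2029, before the deadline.
Step 4 — counting 72 days from 19 June 2029 (when the grievance is advanced to the department head) gives a deadline of 30 August 2029; completed 27 August 2029, before the deadline.
Step 5 — must wait 9 days from 27 August 2029 (when a grievance meeting is requested), so not before 5 September 2029; done 6 September 2029 — permitted.
Step 6 — counting 63 days from 16 September 2029 (end of the 10-day review period, which began when the grievance is referred to arbitration on 6 September 2029) gives a deadline of 18 November 2029; 18 September 2029 is within that limit.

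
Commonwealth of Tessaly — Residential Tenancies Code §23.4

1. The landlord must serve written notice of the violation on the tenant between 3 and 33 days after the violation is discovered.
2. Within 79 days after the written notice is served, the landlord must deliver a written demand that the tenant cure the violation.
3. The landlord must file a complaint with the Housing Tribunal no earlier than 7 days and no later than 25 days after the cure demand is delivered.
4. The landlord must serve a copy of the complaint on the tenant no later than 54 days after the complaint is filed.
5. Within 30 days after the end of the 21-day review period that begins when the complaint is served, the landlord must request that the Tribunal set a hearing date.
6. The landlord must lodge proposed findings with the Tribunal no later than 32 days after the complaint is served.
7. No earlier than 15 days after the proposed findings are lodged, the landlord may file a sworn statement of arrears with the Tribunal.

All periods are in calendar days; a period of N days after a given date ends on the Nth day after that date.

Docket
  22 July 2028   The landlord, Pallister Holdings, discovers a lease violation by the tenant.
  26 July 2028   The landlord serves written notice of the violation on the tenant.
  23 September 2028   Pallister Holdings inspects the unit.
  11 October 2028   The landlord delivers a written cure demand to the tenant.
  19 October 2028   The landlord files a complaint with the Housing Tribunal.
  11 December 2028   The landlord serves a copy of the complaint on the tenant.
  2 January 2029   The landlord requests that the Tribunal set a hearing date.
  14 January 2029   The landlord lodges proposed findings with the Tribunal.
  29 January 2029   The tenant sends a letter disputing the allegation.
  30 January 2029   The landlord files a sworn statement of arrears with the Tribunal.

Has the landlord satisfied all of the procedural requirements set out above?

No

Step 1 — 3 and 33 days from 22 July 2028 (when the violation is discovered) are 25 July 2028 and 24 August 2028 respectively; done 26 July 2028, which is between those dates.
Step 2 — counting 79 days from 26 July 2028 (when the written notice is served) gives a deadline of 13 October 2028; 11 October 2028 is within that limit.
Step 3 — 7 and 25 days from 11 October 2028 (when the cure demand is delivered) are 18 October 2028 and 5 November 2028 respectively; 19 October 2028 falls inside that range.
Step 4 — counting 54 days from 19 October 2028 (when the complaint is filed) gives a deadline of 12 December 2028; done 11 December 2028 — timely.
Step 5 — counting 30 days from 1 January 2029 (end of the 21-day review period, which began when the complaint is served on 11 December 2028) gives a deadline of 31 January 2029; done 2 January 2029 — timely.
Step 6 — counting 32 days from 11 December 2028 (when the complaint is served) gives a deadline of 12 January 2029; not done until 14 January 2029, 2 days after the deadline.
The procedure was therefore not followed at step 6.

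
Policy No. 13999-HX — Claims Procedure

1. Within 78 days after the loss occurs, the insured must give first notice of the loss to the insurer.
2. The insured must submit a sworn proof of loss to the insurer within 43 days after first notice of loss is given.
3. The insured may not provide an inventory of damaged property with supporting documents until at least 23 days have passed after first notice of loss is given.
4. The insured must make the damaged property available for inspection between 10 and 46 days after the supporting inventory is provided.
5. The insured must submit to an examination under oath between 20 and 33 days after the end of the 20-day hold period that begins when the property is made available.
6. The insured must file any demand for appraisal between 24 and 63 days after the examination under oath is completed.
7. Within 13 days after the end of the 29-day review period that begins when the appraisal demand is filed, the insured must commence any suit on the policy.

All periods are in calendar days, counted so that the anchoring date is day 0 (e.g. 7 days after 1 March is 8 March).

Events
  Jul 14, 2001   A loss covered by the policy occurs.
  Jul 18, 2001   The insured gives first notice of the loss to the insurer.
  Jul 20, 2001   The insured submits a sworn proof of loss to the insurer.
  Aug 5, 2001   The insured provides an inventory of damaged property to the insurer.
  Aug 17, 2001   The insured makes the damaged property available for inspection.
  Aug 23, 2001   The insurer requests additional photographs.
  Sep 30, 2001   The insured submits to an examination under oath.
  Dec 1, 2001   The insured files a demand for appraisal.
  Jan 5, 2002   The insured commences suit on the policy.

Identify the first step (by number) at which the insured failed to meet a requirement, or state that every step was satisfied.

(1) due by Jul 14, 2001 + 78 days = Sep 30, 2001; done Jul 18, 2001 — timely.
(2) due by Jul 18, 2001 + 43 days = Aug 30, 2001; Jul 20, 2001 is within that limit.
(3) permitted from Jul 18, 2001 + 23 days = Aug 10, 2001 onward; acted on Aug 5, 2001, 5 days prematurely.

Step 3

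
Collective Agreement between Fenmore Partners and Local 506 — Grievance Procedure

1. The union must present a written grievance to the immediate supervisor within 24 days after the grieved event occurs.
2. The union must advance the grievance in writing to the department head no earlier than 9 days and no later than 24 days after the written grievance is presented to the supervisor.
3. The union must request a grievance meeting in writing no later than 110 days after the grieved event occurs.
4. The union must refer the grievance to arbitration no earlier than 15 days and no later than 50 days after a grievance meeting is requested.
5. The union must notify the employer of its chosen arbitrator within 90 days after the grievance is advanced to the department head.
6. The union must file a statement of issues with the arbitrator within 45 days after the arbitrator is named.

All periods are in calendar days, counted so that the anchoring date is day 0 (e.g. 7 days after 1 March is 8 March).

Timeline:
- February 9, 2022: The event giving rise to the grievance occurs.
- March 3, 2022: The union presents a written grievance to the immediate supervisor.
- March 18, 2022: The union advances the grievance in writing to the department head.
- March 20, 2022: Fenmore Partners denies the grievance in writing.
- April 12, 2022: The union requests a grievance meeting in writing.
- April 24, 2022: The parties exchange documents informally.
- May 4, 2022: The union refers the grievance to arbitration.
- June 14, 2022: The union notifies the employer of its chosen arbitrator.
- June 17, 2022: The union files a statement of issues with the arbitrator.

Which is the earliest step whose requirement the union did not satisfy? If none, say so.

None — every step was satisfied

Step 1: 24 days after February 9, 2022 (when the grieved event occurs) is March 5, 2022; March 3, 2022 is within that limit.
Step 2: the window is 9–24 days after March 3, 2022 (when the written grievance is presented to the supervisor), so March 12, 2022 through March 27, 2022; done March 18, 2022, which is between those dates.
Step 3: 110 days after February 9, 2022 (when the grieved event occurs) is May 30, 2022; April 12, 2022 is within that limit.
Step 4: the window is 15–50 days after April 12, 2022 (when a grievance meeting is requested), so April 27, 2022 through June 1, 2022; May 4, 2022 falls inside that range.
Step 5: 90 days after March 18, 2022 (when the grievance is advanced to the department head) is June 16, 2022; June 14, 2022 is within that limit.
Step 6: 45 days after June 14, 2022 (when the arbitrator is named) is July 29, 2022; completed June 17, 2022, before the deadline.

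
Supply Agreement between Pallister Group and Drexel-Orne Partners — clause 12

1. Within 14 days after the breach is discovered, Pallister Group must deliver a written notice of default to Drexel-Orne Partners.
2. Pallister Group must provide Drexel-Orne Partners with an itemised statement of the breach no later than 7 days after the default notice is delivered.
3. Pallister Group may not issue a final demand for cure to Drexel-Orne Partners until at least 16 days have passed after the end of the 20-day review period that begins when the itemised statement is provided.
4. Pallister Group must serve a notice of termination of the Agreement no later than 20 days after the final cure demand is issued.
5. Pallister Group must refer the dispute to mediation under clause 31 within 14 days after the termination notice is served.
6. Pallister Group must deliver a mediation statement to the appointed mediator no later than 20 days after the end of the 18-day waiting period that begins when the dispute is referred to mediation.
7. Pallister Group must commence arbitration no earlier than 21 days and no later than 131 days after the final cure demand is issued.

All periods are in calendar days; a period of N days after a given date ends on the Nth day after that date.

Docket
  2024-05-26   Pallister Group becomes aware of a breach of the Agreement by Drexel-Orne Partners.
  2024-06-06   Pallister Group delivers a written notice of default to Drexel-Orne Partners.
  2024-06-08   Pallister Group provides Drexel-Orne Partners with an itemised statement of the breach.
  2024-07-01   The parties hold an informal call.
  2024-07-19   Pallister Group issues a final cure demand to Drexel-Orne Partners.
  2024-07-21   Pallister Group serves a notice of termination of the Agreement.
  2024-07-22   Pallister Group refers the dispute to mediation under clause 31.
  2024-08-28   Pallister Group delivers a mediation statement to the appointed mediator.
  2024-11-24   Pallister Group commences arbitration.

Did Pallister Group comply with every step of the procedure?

Yes

Step 1 — counting 14 days from 2024-05-26 (when the breach is discovered) gives a deadline of 2024-06-09; completed 2024-06-06, before the deadline.
Step 2 — counting 7 days from 2024-06-06 (when the default notice is delivered) gives a deadline of 2024-06-13; done 2024-06-08 — timely.
Step 3 — must wait 16 days from 2024-06-28 (end of the 20-day review period, which began when the itemised statement is provided on 2024-06-08), so not before 2024-07-14; done 2024-07-19, after the minimum wait.
Step 4 — counting 20 days from 2024-07-19 (when the final cure demand is issued) gives a deadline of 2024-08-08; done 2024-07-21 — timely.
Step 5 — counting 14 days from 2024-07-21 (when the termination notice is served) gives a deadline of 2024-08-04; done 2024-07-22 — timely.
Step 6 — counting 20 days from 2024-08-09 (end of the 18-day waiting period, which began when the dispute is referred to mediation on 2024-07-22) gives a deadline of 2024-08-29; done 2024-08-28 — timely.
Step 7 — 21 and 131 days from 2024-07-19 (when the final cure demand is issued) are 2024-08-09 and 2024-11-27 respectively; done 2024-11-24, which is between those dates.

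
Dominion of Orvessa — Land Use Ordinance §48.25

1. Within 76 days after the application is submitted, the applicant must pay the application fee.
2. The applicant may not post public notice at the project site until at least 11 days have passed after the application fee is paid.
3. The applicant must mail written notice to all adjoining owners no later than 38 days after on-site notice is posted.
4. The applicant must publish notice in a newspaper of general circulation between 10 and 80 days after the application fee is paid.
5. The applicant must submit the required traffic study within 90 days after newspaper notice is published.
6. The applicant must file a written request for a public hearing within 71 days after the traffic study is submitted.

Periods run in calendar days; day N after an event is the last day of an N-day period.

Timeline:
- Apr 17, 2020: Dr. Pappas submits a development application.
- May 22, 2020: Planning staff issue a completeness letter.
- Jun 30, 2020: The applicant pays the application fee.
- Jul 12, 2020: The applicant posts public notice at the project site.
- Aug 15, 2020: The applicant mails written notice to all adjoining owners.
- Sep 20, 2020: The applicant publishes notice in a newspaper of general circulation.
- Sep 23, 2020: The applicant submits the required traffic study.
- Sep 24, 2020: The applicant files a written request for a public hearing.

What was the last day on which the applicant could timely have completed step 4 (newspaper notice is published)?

Sep 18, 2020

Step 4 runs from Jun 30, 2020, when the application fee is paid. The window is 10–80 days after Jun 30, 2020; it closes on Sep 18, 2020.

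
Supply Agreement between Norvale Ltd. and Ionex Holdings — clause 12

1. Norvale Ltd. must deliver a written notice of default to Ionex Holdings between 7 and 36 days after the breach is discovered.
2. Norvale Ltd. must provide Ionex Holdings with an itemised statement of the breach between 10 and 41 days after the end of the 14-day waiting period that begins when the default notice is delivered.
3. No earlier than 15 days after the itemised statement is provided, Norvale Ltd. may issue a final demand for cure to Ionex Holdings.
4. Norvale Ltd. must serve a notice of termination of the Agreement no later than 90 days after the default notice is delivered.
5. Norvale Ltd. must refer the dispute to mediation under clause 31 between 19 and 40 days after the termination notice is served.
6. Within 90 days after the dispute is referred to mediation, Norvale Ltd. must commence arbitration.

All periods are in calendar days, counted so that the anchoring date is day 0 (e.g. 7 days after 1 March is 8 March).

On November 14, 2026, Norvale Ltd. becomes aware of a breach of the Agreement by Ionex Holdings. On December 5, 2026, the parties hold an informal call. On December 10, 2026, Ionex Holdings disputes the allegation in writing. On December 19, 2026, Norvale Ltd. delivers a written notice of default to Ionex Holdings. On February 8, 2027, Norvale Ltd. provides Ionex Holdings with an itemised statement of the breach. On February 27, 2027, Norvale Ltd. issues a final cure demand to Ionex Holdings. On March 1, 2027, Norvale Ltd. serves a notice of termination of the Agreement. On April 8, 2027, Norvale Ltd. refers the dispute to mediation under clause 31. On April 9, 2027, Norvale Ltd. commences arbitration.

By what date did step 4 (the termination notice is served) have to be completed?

Step 4 runs from December 19, 2026, when the default notice is delivered. 90 days after December 19, 2026 is March 19, 2027.

March 19, 2027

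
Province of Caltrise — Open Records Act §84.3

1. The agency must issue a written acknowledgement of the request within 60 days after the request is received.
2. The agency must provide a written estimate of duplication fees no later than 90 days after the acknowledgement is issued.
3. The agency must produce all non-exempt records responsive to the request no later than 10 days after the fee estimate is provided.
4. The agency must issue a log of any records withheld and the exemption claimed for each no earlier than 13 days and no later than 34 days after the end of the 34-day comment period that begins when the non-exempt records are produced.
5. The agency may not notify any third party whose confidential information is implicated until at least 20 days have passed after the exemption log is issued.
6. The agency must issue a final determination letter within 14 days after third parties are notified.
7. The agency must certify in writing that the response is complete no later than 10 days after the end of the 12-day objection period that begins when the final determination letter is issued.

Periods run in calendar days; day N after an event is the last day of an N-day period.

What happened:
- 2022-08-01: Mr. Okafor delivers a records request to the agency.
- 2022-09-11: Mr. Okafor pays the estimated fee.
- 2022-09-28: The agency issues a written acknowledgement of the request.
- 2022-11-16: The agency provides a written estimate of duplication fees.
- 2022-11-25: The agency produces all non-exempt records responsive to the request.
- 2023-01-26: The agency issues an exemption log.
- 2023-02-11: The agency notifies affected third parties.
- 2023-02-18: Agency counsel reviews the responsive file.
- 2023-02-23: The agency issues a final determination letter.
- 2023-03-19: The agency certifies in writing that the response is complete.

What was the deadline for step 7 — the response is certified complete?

The final determination letter is issued on 2023-02-23; the 12-day objection period therefore ends 2023-03-07, and step 7 runs from that date. 10 days after 2023-03-07 is 2023-03-17.

2023-03-17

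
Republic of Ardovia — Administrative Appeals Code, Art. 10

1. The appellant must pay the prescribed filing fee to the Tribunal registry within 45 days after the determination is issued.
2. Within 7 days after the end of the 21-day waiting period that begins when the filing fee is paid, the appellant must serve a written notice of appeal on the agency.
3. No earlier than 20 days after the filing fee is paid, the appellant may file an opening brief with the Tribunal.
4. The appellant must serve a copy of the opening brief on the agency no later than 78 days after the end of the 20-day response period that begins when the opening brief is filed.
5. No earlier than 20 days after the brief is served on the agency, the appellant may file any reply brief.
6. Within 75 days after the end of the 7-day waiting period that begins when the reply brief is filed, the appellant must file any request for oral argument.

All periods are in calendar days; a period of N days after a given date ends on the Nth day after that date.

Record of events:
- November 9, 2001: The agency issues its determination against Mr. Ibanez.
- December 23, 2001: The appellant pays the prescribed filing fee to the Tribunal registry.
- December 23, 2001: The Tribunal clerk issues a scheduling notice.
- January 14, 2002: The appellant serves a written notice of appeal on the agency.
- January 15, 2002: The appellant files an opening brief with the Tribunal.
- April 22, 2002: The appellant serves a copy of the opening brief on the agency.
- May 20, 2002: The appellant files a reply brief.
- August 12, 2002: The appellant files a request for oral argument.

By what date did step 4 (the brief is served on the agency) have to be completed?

The opening brief is filed on January 15, 2002; the 20-day response period therefore ends February 4, 2002, and step 4 runs from that date. 78 days after February 4, 2002 is April 23, 2002.

April 23, 2002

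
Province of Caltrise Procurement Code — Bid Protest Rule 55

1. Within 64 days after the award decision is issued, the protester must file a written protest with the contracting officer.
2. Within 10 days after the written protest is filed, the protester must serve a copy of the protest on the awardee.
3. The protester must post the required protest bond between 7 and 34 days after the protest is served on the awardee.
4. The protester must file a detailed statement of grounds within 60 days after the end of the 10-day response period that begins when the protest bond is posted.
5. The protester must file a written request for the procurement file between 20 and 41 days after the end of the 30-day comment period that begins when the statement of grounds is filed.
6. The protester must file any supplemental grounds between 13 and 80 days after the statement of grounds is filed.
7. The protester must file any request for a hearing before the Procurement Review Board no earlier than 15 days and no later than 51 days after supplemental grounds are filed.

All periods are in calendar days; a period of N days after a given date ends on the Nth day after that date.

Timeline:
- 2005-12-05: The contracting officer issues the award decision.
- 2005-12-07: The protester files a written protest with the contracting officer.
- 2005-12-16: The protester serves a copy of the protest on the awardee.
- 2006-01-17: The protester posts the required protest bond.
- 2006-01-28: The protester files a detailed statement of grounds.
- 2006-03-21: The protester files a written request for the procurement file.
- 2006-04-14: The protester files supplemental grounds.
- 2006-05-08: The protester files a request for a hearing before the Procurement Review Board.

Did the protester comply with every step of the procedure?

Yes

(1) due by 2005-12-05 + 64 days = 2006-02-07; 2005-12-07 is within that limit.
(2) due by 2005-12-07 + 10 days = 2005-12-17; 2005-12-16 is within that limit.
(3) the permitted window runs from 2005-12-16 + 7 = 2005-12-23 to 2005-12-16 + 34 = 2006-01-19; 2006-01-17 falls inside that range.
(4) due by 2006-01-27 + 60 days = 2006-03-28; completed 2006-01-28, before the deadline.
(5) the permitted window runs from 2006-02-27 + 20 = 2006-03-19 to 2006-02-27 + 41 = 2006-04-09; 2006-03-21 falls inside that range.
(6) the permitted window runs from 2006-01-28 + 13 = 2006-02-10 to 2006-01-28 + 80 = 2006-04-18; done 2006-04-14, which is between those dates.
(7) the permitted window runs from 2006-04-14 + 15 = 2006-04-29 to 2006-04-14 + 51 = 2006-06-04; done 2006-05-08 — within the window.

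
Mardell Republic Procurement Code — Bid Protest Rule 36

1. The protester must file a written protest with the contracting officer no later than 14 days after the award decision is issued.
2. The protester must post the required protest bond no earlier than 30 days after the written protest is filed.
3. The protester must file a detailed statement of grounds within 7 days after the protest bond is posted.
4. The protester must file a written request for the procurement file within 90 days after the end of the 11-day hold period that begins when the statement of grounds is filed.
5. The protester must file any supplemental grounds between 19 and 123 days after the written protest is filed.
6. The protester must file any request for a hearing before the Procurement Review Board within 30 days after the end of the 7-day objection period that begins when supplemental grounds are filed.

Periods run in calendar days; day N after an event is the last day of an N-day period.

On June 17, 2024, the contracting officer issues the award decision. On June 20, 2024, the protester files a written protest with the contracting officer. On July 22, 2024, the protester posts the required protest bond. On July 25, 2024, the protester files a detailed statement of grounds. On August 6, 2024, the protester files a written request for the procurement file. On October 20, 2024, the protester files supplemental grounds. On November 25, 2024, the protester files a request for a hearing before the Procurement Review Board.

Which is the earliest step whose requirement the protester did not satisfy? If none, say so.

(1) due by June 17, 2024 + 14 days = July 1, 2024; done June 20, 2024 — timely.
(2) permitted from June 20, 2024 + 30 days = July 20, 2024 onward; July 22, 2024 is on or after that date.
(3) due by July 22, 2024 + 7 days = July 29, 2024; done July 25, 2024 — timely.
(4) due by August 5, 2024 + 90 days = November 3, 2024; completed August 6, 2024, before the deadline.
(5) the permitted window runs from June 20, 2024 + 19 = July 9, 2024 to June 20, 2024 + 123 = October 21, 2024; done October 20, 2024 — within the window.
(6) due by October 27, 2024 + 30 days = November 26, 2024; November 25, 2024 is within that limit.

None — every step was satisfied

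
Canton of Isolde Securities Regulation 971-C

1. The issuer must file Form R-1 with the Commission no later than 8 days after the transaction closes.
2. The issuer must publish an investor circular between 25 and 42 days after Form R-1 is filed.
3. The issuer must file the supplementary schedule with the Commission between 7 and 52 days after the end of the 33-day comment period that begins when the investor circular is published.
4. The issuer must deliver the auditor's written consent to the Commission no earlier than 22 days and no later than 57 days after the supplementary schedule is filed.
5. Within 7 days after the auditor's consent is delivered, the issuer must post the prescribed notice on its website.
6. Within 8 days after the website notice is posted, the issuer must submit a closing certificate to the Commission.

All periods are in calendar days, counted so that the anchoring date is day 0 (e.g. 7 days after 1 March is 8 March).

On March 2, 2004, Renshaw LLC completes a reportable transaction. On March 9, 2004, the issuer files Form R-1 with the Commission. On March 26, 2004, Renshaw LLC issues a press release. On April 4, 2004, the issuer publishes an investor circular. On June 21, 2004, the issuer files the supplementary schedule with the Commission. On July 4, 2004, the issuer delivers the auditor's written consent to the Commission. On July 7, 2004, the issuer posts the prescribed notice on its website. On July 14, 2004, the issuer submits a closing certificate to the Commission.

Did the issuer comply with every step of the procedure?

Step 1: 8 days after March 2, 2004 (when the transaction closes) is March 10, 2004; March 9, 2004 is within that limit.
Step 2: the window is 25–42 days after March 9, 2004 (when Form R-1 is filed), so April 3, 2004 through April 20, 2004; done April 4, 2004 — within the window.
Step 3: the window is 7–52 days after May 7, 2004 (end of the 33-day comment period, which began when the investor circular is published on April 4, 2004), so May 14, 2004 through June 28, 2004; done June 21, 2004, which is between those dates.
Step 4: the window is 22–57 days after June 21, 2004 (when the supplementary schedule is filed), so July 13, 2004 through August 17, 2004; July 4, 2004 is 9 days too early.
The procedure was therefore not followed at step 4.

No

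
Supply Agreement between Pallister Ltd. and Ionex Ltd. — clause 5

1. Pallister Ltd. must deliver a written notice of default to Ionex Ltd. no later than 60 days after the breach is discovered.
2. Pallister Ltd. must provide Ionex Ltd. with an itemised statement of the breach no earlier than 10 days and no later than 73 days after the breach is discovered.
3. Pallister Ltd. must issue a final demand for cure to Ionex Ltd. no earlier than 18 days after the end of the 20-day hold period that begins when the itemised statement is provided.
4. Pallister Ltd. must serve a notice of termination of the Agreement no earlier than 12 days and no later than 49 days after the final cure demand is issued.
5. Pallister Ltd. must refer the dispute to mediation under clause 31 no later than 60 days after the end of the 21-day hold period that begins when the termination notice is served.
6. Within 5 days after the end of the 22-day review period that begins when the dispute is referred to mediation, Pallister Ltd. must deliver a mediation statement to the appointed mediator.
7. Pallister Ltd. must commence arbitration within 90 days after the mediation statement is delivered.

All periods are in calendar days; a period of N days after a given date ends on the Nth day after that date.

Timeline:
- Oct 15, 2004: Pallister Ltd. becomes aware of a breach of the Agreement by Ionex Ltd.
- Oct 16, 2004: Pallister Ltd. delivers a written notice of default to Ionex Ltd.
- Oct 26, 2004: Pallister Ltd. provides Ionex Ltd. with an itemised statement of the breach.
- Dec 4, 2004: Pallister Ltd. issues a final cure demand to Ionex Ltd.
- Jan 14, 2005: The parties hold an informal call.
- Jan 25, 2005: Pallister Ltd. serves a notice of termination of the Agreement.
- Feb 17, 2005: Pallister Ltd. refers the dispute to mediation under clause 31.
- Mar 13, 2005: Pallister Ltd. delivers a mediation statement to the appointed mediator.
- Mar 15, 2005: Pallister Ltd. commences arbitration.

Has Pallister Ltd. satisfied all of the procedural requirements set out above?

No

Step 1 — counting 60 days from Oct 15, 2004 (when the breach is discovered) gives a deadline of Dec 14, 2004; done Oct 16, 2004 — timely.
Step 2 — 10 and 73 days from Oct 15, 2004 (when the breach is discovered) are Oct 25, 2004 and Dec 27, 2004 respectively; done Oct 26, 2004, which is between those dates.
Step 3 — must wait 18 days from Nov 15, 2004 (end of the 20-day hold period, which began when the itemised statement is provided on Oct 26, 2004), so not before Dec 3, 2004; done Dec 4, 2004 — permitted.
Step 4 — 12 and 49 days from Dec 4, 2004 (when the final cure demand is issued) are Dec 16, 2004 and Jan 22, 2005 respectively; Jan 25, 2005 is 3 days past the end of the window.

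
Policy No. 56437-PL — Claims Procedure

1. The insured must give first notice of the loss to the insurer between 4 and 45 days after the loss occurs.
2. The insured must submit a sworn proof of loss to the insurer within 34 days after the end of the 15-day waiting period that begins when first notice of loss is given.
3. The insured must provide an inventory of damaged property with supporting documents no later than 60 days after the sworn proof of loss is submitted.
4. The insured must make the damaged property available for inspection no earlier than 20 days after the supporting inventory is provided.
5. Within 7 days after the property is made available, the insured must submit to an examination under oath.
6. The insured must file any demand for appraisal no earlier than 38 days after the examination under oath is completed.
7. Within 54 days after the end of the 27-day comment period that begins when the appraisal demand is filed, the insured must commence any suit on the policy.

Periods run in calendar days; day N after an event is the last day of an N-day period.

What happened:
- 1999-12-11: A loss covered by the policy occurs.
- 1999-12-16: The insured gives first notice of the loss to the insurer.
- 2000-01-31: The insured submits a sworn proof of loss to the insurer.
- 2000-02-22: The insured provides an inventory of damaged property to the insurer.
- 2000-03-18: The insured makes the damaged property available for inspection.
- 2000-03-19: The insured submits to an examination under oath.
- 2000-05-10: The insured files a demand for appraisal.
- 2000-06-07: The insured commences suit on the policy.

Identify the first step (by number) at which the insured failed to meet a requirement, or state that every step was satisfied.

None — every step was satisfied

(1) the permitted window runs from 1999-12-11 + 4 = 1999-12-15 to 1999-12-11 + 45 = 2000-01-25; done 1999-12-16, which is between those dates.
(2) due by 1999-12-31 + 34 days = 2000-02-03; done 2000-01-31 — timely.
(3) due by 2000-01-31 + 60 days = 2000-03-31; completed 2000-02-22, before the deadline.
(4) permitted from 2000-02-22 + 20 days = 2000-03-13 onward; done 2000-03-18, after the minimum wait.
(5) due by 2000-03-18 + 7 days = 2000-03-25; completed 2000-03-19, before the deadline.
(6) permitted from 2000-03-19 + 38 days = 2000-04-26 onward; done 2000-05-10, after the minimum wait.
(7) due by 2000-06-06 + 54 days = 2000-07-30; 2000-06-07 is within that limit.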